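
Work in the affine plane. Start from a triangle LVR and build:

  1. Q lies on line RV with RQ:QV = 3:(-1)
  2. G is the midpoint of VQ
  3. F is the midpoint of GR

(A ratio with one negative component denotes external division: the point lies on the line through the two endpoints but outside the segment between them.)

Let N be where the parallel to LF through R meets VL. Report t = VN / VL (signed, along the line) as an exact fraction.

Choose coordinates L = (0, 0), V = (1, 0), R = (0, 1).
1. Q lies on line RV with RQ:QV = 3:(-1) ⇒ Q = (3/2, -1/2)
2. G is the midpoint of VQ ⇒ G = (5/4, -1/4)
3. F is the midpoint of GR ⇒ F = (5/8, 3/8)
through R parallel to LF: direction (5/8, 3/8); meets VL at N = (-5/3, 0)
N = V + t·(L−V) with t = 8/3

t = 8/3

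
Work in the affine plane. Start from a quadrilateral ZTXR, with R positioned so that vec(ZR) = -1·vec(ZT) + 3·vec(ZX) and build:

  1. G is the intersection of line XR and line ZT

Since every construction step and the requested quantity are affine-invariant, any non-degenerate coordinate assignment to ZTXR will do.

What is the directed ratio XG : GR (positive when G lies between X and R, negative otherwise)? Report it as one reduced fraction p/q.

XG:GR = -1/3

Assign Z = (0, 0), T = (1, 0), X = (0, 1), R = (-1, 3) — the answer is frame-independent, so this choice is without loss of generality.
1. G is the intersection of line XR and line ZT ⇒ G = (1/2, 0)
G = X + t·(R−X) with t = -1/2, so XG:GR = t:(1−t) = -1/2:3/2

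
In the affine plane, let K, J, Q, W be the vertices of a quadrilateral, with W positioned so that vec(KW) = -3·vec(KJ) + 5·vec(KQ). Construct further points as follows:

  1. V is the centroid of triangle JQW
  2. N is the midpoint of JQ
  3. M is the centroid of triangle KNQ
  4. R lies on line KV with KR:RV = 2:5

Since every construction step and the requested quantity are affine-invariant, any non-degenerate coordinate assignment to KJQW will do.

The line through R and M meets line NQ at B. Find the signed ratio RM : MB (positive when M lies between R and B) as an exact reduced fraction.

Set K = (0, 0), J = (1, 0), Q = (0, 1), W = (-3, 5); any affine frame gives the same invariant.
1. V is the centroid of triangle JQW ⇒ V = (-2/3, 2)
2. N is the midpoint of JQ ⇒ N = (1/2, 1/2)
3. M is the centroid of triangle KNQ ⇒ M = (1/6, 1/2)
4. R lies on line KV with KR:RV = 2:5 ⇒ R = (-4/21, 4/7)
line RM meets NQ at B = (7/12, 5/12)
M = R + t·(B−R) with t = 6/13, so RM:MB = 6/13:7/13

RM:MB = 6/7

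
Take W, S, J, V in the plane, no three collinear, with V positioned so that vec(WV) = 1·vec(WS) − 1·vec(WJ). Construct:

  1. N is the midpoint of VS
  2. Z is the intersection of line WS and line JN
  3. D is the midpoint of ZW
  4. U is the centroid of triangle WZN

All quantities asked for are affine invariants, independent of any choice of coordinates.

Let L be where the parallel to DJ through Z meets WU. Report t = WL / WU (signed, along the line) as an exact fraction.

t = 4/3

Choose coordinates W = (0, 0), S = (1, 0), J = (0, 1), V = (1, -1).
1. N is the midpoint of VS ⇒ N = (1, -1/2)
2. Z is the intersection of line WS and line JN ⇒ Z = (2/3, 0)
3. D is the midpoint of ZW ⇒ D = (1/3, 0)
4. U is the centroid of triangle WZN ⇒ U = (5/9, -1/6)
through Z parallel to DJ: direction (-1/3, 1); meets WU at L = (20/27, -2/9)
L = W + t·(U−W) with t = 4/3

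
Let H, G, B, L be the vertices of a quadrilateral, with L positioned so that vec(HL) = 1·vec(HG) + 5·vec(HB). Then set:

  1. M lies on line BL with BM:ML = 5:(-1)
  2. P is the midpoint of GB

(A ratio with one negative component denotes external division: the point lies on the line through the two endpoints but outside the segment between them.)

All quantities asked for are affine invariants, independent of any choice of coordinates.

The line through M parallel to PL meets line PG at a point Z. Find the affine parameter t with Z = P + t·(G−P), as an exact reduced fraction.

t = 1/4

Work in coordinates with H = (0, 0), G = (1, 0), B = (0, 1), L = (1, 5).
1. M lies on line BL with BM:ML = 5:(-1) ⇒ M = (5/4, 6)
2. P is the midpoint of GB ⇒ P = (1/2, 1/2)
through M parallel to PL: direction (1/2, 9/2); meets PG at Z = (5/8, 3/8)
Z = P + t·(G−P) with t = 1/4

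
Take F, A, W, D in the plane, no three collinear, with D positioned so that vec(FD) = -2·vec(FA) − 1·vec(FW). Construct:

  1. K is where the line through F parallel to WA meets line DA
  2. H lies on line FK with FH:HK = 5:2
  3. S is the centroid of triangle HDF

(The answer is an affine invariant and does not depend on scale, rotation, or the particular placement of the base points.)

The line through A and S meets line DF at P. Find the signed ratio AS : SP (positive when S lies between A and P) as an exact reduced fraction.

Work in coordinates with F = (0, 0), A = (1, 0), W = (0, 1), D = (-2, -1).
1. K is where the line through F parallel to WA meets line DA ⇒ K = (1/4, -1/4)
2. H lies on line FK with FH:HK = 5:2 ⇒ H = (5/28, -5/28)
3. S is the centroid of triangle HDF ⇒ S = (-17/28, -11/28)
line AS meets DF at P = (-22/23, -11/23)
S = A + t·(P−A) with t = 23/28, so AS:SP = 23/28:5/28

AS:SP = 23/5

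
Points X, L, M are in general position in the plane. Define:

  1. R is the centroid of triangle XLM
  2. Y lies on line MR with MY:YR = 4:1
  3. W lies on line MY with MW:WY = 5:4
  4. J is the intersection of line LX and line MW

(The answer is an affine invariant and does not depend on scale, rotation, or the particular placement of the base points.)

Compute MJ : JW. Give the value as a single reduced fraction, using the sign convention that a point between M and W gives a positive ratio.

MJ:JW = -27/19

Assign X = (0, 0), L = (1, 0), M = (0, 1) — the answer is frame-independent, so this choice is without loss of generality.
1. R is the centroid of triangle XLM ⇒ R = (1/3, 1/3)
2. Y lies on line MR with MY:YR = 4:1 ⇒ Y = (4/15, 7/15)
3. W lies on line MY with MW:WY = 5:4 ⇒ W = (4/27, 19/27)
4. J is the intersection of line LX and line MW ⇒ J = (1/2, 0)
J = M + t·(W−M) with t = 27/8, so MJ:JW = t:(1−t) = 27/8:-19/8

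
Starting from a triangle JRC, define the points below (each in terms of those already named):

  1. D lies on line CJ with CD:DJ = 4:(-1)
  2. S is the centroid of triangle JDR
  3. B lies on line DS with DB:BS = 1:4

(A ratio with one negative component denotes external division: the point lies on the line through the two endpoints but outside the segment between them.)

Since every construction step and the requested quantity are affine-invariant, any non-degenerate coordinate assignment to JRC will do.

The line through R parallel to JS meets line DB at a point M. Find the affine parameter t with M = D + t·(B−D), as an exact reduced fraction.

t = 10

Work in coordinates with J = (0, 0), R = (1, 0), C = (0, 1).
1. D lies on line CJ with CD:DJ = 4:(-1) ⇒ D = (0, -1/3)
2. S is the centroid of triangle JDR ⇒ S = (1/3, -1/9)
3. B lies on line DS with DB:BS = 1:4 ⇒ B = (1/15, -13/45)
through R parallel to JS: direction (1/3, -1/9); meets DB at M = (2/3, 1/9)
M = D + t·(B−D) with t = 10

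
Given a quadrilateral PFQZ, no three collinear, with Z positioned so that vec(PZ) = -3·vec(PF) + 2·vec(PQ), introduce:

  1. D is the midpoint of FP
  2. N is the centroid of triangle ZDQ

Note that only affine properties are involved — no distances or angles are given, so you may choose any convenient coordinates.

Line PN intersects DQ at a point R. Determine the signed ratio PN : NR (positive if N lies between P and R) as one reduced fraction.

PN:NR = -2/5

Choose coordinates P = (0, 0), F = (1, 0), Q = (0, 1), Z = (-3, 2).
1. D is the midpoint of FP ⇒ D = (1/2, 0)
2. N is the centroid of triangle ZDQ ⇒ N = (-5/6, 1)
line PN meets DQ at R = (5/4, -3/2)
N = P + t·(R−P) with t = -2/3, so PN:NR = -2/3:5/3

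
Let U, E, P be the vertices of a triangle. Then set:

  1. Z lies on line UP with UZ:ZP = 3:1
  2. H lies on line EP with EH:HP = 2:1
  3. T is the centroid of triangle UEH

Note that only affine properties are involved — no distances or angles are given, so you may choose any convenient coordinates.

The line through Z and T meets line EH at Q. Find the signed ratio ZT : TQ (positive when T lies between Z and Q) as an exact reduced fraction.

Choose coordinates U = (0, 0), E = (1, 0), P = (0, 1).
1. Z lies on line UP with UZ:ZP = 3:1 ⇒ Z = (0, 3/4)
2. H lies on line EP with EH:HP = 2:1 ⇒ H = (1/3, 2/3)
3. T is the centroid of triangle UEH ⇒ T = (4/9, 2/9)
line ZT meets EH at Q = (-4/3, 7/3)
T = Z + t·(Q−Z) with t = -1/3, so ZT:TQ = -1/3:4/3

ZT:TQ = -1/4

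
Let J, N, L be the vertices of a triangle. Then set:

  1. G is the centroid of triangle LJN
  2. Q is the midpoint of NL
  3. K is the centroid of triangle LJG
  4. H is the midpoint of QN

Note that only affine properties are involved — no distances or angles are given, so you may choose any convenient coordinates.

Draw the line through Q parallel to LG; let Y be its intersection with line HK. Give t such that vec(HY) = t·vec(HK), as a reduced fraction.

Work in coordinates with J = (0, 0), N = (1, 0), L = (0, 1).
1. G is the centroid of triangle LJN ⇒ G = (1/3, 1/3)
2. Q is the midpoint of NL ⇒ Q = (1/2, 1/2)
3. K is the centroid of triangle LJG ⇒ K = (1/9, 4/9)
4. H is the midpoint of QN ⇒ H = (3/4, 1/4)
through Q parallel to LG: direction (1/3, -2/3); meets HK at Y = (47/78, 23/78)
Y = H + t·(K−H) with t = 3/13

t = 3/13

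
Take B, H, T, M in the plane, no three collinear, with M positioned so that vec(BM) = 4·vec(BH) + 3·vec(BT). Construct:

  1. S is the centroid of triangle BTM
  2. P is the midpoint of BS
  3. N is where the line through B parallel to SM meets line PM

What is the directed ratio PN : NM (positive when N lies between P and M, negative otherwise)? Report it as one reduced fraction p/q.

PN:NM = -1/2

Assign B = (0, 0), H = (1, 0), T = (0, 1), M = (4, 3) — the answer is frame-independent, so this choice is without loss of generality.
1. S is the centroid of triangle BTM ⇒ S = (4/3, 4/3)
2. P is the midpoint of BS ⇒ P = (2/3, 2/3)
3. N is where the line through B parallel to SM meets line PM ⇒ N = (-8/3, -5/3)
N = P + t·(M−P) with t = -1, so PN:NM = t:(1−t) = -1:2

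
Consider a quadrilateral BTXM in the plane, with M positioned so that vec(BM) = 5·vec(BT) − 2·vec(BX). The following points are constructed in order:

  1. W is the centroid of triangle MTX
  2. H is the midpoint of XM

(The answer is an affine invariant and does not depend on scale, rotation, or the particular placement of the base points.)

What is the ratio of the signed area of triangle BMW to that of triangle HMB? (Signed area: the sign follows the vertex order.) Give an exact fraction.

[BMW]:[HMB] = -14/15

Assign B = (0, 0), T = (1, 0), X = (0, 1), M = (5, -2) — the answer is frame-independent, so this choice is without loss of generality.
1. W is the centroid of triangle MTX ⇒ W = (2, -1/3)
2. H is the midpoint of XM ⇒ H = (5/2, -1/2)
2·[BMW] = 7/3, 2·[HMB] = -5/2
[BMW]:[HMB] = 7/3:-5/2 = -14/15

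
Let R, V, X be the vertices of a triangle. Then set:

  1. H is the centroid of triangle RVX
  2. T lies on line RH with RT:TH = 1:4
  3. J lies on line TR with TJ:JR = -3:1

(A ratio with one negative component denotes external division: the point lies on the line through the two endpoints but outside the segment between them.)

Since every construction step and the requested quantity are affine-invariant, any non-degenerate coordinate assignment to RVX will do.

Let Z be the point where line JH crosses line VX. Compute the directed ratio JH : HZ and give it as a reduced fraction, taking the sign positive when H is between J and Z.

JH:HZ = 11/5

Work in coordinates with R = (0, 0), V = (1, 0), X = (0, 1).
1. H is the centroid of triangle RVX ⇒ H = (1/3, 1/3)
2. T lies on line RH with RT:TH = 1:4 ⇒ T = (1/15, 1/15)
3. J lies on line TR with TJ:JR = -3:1 ⇒ J = (-1/30, -1/30)
line JH meets VX at Z = (1/2, 1/2)
H = J + t·(Z−J) with t = 11/16, so JH:HZ = 11/16:5/16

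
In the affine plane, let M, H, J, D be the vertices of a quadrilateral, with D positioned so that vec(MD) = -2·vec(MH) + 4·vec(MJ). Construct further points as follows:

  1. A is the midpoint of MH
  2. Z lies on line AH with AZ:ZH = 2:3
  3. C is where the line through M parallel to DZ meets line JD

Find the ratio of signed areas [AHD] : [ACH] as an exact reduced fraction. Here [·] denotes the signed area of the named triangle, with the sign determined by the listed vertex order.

Work in coordinates with M = (0, 0), H = (1, 0), J = (0, 1), D = (-2, 4).
1. A is the midpoint of MH ⇒ A = (1/2, 0)
2. Z lies on line AH with AZ:ZH = 2:3 ⇒ Z = (7/10, 0)
3. C is where the line through M parallel to DZ meets line JD ⇒ C = (54, -80)
2·[AHD] = 2, 2·[ACH] = 40
[AHD]:[ACH] = 2:40 = 1/20

[AHD]:[ACH] = 1/20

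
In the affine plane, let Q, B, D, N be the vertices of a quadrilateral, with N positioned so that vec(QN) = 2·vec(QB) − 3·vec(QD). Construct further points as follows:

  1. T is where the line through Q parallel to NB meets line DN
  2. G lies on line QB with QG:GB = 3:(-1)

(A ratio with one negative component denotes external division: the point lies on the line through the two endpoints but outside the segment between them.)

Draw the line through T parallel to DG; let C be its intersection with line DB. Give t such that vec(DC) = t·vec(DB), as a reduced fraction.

Work in coordinates with Q = (0, 0), B = (1, 0), D = (0, 1), N = (2, -3).
1. T is where the line through Q parallel to NB meets line DN ⇒ T = (-1, 3)
2. G lies on line QB with QG:GB = 3:(-1) ⇒ G = (3/2, 0)
through T parallel to DG: direction (3/2, -1); meets DB at C = (-4, 5)
C = D + t·(B−D) with t = -4

t = -4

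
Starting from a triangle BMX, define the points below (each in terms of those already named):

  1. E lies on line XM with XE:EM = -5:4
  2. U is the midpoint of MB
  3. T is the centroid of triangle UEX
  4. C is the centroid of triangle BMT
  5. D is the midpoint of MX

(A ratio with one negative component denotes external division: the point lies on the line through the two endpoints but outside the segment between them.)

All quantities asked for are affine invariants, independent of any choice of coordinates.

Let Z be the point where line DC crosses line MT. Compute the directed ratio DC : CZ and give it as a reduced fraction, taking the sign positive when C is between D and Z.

DC:CZ = -3/4

Assign B = (0, 0), M = (1, 0), X = (0, 1) — the answer is frame-independent, so this choice is without loss of generality.
1. E lies on line XM with XE:EM = -5:4 ⇒ E = (5, -4)
2. U is the midpoint of MB ⇒ U = (1/2, 0)
3. T is the centroid of triangle UEX ⇒ T = (11/6, -1)
4. C is the centroid of triangle BMT ⇒ C = (17/18, -1/3)
5. D is the midpoint of MX ⇒ D = (1/2, 1/2)
line DC meets MT at Z = (19/54, 7/9)
C = D + t·(Z−D) with t = -3, so DC:CZ = -3:4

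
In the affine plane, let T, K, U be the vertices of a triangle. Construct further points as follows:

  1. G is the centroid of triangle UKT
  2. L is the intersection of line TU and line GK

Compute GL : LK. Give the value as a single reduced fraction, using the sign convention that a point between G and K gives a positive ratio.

GL:LK = -1/3

Work in coordinates with T = (0, 0), K = (1, 0), U = (0, 1).
1. G is the centroid of triangle UKT ⇒ G = (1/3, 1/3)
2. L is the intersection of line TU and line GK ⇒ L = (0, 1/2)
L = G + t·(K−G) with t = -1/2, so GL:LK = t:(1−t) = -1/2:3/2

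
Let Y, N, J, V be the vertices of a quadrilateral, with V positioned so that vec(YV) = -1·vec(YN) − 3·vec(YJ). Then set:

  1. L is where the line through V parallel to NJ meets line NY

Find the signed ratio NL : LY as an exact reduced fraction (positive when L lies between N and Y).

Work in coordinates with Y = (0, 0), N = (1, 0), J = (0, 1), V = (-1, -3).
1. L is where the line through V parallel to NJ meets line NY ⇒ L = (-4, 0)
L = N + t·(Y−N) with t = 5, so NL:LY = t:(1−t) = 5:-4

NL:LY = -5/4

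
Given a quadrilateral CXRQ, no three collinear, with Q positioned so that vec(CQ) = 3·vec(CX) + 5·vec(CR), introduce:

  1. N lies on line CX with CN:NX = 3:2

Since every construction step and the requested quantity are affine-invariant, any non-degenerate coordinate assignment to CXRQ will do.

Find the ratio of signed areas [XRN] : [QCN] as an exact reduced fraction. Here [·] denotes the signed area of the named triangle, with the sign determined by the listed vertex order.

Choose coordinates C = (0, 0), X = (1, 0), R = (0, 1), Q = (3, 5).
1. N lies on line CX with CN:NX = 3:2 ⇒ N = (3/5, 0)
2·[XRN] = 2/5, 2·[QCN] = 3
[XRN]:[QCN] = 2/5:3 = 2/15

[XRN]:[QCN] = 2/15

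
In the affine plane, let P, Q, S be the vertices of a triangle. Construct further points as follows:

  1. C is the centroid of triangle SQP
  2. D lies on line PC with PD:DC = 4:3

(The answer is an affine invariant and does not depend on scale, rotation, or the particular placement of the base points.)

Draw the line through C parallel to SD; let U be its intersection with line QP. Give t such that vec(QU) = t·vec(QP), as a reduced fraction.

t = 10/17

Choose coordinates P = (0, 0), Q = (1, 0), S = (0, 1).
1. C is the centroid of triangle SQP ⇒ C = (1/3, 1/3)
2. D lies on line PC with PD:DC = 4:3 ⇒ D = (4/21, 4/21)
through C parallel to SD: direction (4/21, -17/21); meets QP at U = (7/17, 0)
U = Q + t·(P−Q) with t = 10/17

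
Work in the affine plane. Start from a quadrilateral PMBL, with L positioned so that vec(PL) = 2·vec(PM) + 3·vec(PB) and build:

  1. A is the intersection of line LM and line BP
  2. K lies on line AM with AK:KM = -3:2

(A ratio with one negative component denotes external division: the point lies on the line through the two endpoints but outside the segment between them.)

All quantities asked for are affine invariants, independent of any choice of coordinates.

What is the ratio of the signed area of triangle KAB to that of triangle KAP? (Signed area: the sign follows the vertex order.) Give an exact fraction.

Work in coordinates with P = (0, 0), M = (1, 0), B = (0, 1), L = (2, 3).
1. A is the intersection of line LM and line BP ⇒ A = (0, -3)
2. K lies on line AM with AK:KM = -3:2 ⇒ K = (3, 6)
2·[KAB] = -12, 2·[KAP] = -9
[KAB]:[KAP] = -12:-9 = 4/3

[KAB]:[KAP] = 4/3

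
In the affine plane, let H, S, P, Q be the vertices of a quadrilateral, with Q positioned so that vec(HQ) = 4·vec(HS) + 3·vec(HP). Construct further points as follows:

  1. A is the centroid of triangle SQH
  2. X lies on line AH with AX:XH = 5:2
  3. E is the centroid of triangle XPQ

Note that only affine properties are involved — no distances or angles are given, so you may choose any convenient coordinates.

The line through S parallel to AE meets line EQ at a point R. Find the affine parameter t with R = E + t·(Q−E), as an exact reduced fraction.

t = -29/85

Choose coordinates H = (0, 0), S = (1, 0), P = (0, 1), Q = (4, 3).
1. A is the centroid of triangle SQH ⇒ A = (5/3, 1)
2. X lies on line AH with AX:XH = 5:2 ⇒ X = (10/21, 2/7)
3. E is the centroid of triangle XPQ ⇒ E = (94/63, 10/7)
through S parallel to AE: direction (-11/63, 3/7); meets EQ at R = (1136/1785, 531/595)
R = E + t·(Q−E) with t = -29/85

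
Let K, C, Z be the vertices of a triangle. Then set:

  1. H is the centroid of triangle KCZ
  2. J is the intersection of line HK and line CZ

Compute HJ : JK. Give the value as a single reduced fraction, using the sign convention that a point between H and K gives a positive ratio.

HJ:JK = -1/3

Work in coordinates with K = (0, 0), C = (1, 0), Z = (0, 1).
1. H is the centroid of triangle KCZ ⇒ H = (1/3, 1/3)
2. J is the intersection of line HK and line CZ ⇒ J = (1/2, 1/2)
J = H + t·(K−H) with t = -1/2, so HJ:JK = t:(1−t) = -1/2:3/2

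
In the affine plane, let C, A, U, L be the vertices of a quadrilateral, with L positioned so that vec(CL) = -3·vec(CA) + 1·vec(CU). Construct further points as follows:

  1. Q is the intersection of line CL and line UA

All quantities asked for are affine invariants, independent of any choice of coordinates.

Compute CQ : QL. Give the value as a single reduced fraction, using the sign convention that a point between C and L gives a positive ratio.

CQ:QL = -1/3

Work in coordinates with C = (0, 0), A = (1, 0), U = (0, 1), L = (-3, 1).
1. Q is the intersection of line CL and line UA ⇒ Q = (3/2, -1/2)
Q = C + t·(L−C) with t = -1/2, so CQ:QL = t:(1−t) = -1/2:3/2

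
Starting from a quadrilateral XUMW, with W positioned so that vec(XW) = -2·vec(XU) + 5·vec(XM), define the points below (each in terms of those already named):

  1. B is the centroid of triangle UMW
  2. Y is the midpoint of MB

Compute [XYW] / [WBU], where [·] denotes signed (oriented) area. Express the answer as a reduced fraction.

[XYW]:[WBU] = 13/4

Set X = (0, 0), U = (1, 0), M = (0, 1), W = (-2, 5); any affine frame gives the same invariant.
1. B is the centroid of triangle UMW ⇒ B = (-1/3, 2)
2. Y is the midpoint of MB ⇒ Y = (-1/6, 3/2)
2·[XYW] = 13/6, 2·[WBU] = 2/3
[XYW]:[WBU] = 13/6:2/3 = 13/4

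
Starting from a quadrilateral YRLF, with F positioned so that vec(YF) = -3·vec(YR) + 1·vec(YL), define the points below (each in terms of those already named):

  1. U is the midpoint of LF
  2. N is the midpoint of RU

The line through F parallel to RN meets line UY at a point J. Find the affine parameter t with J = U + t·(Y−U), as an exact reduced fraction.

t = 3/2

Choose coordinates Y = (0, 0), R = (1, 0), L = (0, 1), F = (-3, 1).
1. U is the midpoint of LF ⇒ U = (-3/2, 1)
2. N is the midpoint of RU ⇒ N = (-1/4, 1/2)
through F parallel to RN: direction (-5/4, 1/2); meets UY at J = (3/4, -1/2)
J = U + t·(Y−U) with t = 3/2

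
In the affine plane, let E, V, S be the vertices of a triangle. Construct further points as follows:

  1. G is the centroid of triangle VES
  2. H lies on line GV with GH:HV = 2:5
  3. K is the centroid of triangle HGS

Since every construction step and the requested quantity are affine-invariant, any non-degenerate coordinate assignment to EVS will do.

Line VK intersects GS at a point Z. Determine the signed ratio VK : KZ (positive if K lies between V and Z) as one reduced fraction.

VK:KZ = 19/2

Work in coordinates with E = (0, 0), V = (1, 0), S = (0, 1).
1. G is the centroid of triangle VES ⇒ G = (1/3, 1/3)
2. H lies on line GV with GH:HV = 2:5 ⇒ H = (11/21, 5/21)
3. K is the centroid of triangle HGS ⇒ K = (2/7, 11/21)
line VK meets GS at Z = (4/19, 11/19)
K = V + t·(Z−V) with t = 19/21, so VK:KZ = 19/21:2/21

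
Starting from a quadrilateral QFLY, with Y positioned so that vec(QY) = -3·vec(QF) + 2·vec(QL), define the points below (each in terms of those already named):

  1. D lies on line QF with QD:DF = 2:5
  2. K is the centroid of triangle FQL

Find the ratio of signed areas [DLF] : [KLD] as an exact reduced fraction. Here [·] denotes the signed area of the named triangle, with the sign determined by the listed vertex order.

Assign Q = (0, 0), F = (1, 0), L = (0, 1), Y = (-3, 2) — the answer is frame-independent, so this choice is without loss of generality.
1. D lies on line QF with QD:DF = 2:5 ⇒ D = (2/7, 0)
2. K is the centroid of triangle FQL ⇒ K = (1/3, 1/3)
2·[DLF] = -5/7, 2·[KLD] = 1/7
[DLF]:[KLD] = -5/7:1/7 = -5

[DLF]:[KLD] = -5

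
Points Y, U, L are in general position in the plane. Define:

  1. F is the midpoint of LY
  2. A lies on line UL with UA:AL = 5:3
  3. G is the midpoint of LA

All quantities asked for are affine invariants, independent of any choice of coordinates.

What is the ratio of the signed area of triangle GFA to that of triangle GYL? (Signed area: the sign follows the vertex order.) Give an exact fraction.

[GFA]:[GYL] = -1/2

Work in coordinates with Y = (0, 0), U = (1, 0), L = (0, 1).
1. F is the midpoint of LY ⇒ F = (0, 1/2)
2. A lies on line UL with UA:AL = 5:3 ⇒ A = (3/8, 5/8)
3. G is the midpoint of LA ⇒ G = (3/16, 13/16)
2·[GFA] = 3/32, 2·[GYL] = -3/16
[GFA]:[GYL] = 3/32:-3/16 = -1/2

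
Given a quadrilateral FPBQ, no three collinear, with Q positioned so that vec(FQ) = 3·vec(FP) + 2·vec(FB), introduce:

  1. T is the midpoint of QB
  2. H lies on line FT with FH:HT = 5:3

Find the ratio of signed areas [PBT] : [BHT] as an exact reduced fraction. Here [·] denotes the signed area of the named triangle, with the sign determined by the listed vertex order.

[PBT]:[BHT] = -32/9

Assign F = (0, 0), P = (1, 0), B = (0, 1), Q = (3, 2) — the answer is frame-independent, so this choice is without loss of generality.
1. T is the midpoint of QB ⇒ T = (3/2, 3/2)
2. H lies on line FT with FH:HT = 5:3 ⇒ H = (15/16, 15/16)
2·[PBT] = -2, 2·[BHT] = 9/16
[PBT]:[BHT] = -2:9/16 = -32/9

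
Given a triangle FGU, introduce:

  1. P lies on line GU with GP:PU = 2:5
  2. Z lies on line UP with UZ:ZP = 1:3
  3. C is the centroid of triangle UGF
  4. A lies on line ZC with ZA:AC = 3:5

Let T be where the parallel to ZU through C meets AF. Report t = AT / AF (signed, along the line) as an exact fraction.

Choose coordinates F = (0, 0), G = (1, 0), U = (0, 1).
1. P lies on line GU with GP:PU = 2:5 ⇒ P = (5/7, 2/7)
2. Z lies on line UP with UZ:ZP = 1:3 ⇒ Z = (5/28, 23/28)
3. C is the centroid of triangle UGF ⇒ C = (1/3, 1/3)
4. A lies on line ZC with ZA:AC = 3:5 ⇒ A = (53/224, 143/224)
through C parallel to ZU: direction (-5/28, 5/28); meets AF at T = (53/294, 143/294)
T = A + t·(F−A) with t = 5/21

t = 5/21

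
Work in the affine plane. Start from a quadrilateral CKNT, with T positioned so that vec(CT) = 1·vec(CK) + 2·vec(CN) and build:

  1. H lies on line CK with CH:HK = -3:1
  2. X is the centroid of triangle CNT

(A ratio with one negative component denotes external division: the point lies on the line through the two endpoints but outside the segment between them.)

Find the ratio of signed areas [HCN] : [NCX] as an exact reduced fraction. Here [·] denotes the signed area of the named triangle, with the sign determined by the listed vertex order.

Assign C = (0, 0), K = (1, 0), N = (0, 1), T = (1, 2) — the answer is frame-independent, so this choice is without loss of generality.
1. H lies on line CK with CH:HK = -3:1 ⇒ H = (3/2, 0)
2. X is the centroid of triangle CNT ⇒ X = (1/3, 1)
2·[HCN] = -3/2, 2·[NCX] = 1/3
[HCN]:[NCX] = -3/2:1/3 = -9/2

[HCN]:[NCX] = -9/2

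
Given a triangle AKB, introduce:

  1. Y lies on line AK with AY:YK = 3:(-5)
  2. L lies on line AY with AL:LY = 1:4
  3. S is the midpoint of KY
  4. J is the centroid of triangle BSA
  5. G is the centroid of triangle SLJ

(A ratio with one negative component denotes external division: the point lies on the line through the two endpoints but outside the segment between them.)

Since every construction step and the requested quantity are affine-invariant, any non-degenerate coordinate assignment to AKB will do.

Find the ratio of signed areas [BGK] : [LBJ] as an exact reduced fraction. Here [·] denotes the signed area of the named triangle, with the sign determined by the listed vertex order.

[BGK]:[LBJ] = -66/7

Set A = (0, 0), K = (1, 0), B = (0, 1); any affine frame gives the same invariant.
1. Y lies on line AK with AY:YK = 3:(-5) ⇒ Y = (-3/2, 0)
2. L lies on line AY with AL:LY = 1:4 ⇒ L = (-3/10, 0)
3. S is the midpoint of KY ⇒ S = (-1/4, 0)
4. J is the centroid of triangle BSA ⇒ J = (-1/12, 1/3)
5. G is the centroid of triangle SLJ ⇒ G = (-19/90, 1/9)
2·[BGK] = 11/10, 2·[LBJ] = -7/60
[BGK]:[LBJ] = 11/10:-7/60 = -66/7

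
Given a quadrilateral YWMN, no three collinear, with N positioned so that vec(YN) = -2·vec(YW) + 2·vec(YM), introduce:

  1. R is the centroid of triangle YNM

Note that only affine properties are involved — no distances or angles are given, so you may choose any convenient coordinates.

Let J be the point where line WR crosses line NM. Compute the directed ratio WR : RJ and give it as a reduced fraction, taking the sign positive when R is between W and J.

Work in coordinates with Y = (0, 0), W = (1, 0), M = (0, 1), N = (-2, 2).
1. R is the centroid of triangle YNM ⇒ R = (-2/3, 1)
line WR meets NM at J = (-4, 3)
R = W + t·(J−W) with t = 1/3, so WR:RJ = 1/3:2/3

WR:RJ = 1/2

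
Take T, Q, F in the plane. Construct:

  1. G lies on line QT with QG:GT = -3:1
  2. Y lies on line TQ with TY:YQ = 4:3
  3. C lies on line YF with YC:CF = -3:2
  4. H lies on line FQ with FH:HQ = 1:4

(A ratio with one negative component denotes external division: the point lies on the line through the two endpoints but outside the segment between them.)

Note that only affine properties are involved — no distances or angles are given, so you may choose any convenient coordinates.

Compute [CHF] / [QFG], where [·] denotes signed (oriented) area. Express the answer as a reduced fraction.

[CHF]:[QFG] = -4/35

Assign T = (0, 0), Q = (1, 0), F = (0, 1) — the answer is frame-independent, so this choice is without loss of generality.
1. G lies on line QT with QG:GT = -3:1 ⇒ G = (-1/2, 0)
2. Y lies on line TQ with TY:YQ = 4:3 ⇒ Y = (4/7, 0)
3. C lies on line YF with YC:CF = -3:2 ⇒ C = (-8/7, 3)
4. H lies on line FQ with FH:HQ = 1:4 ⇒ H = (1/5, 4/5)
2·[CHF] = -6/35, 2·[QFG] = 3/2
[CHF]:[QFG] = -6/35:3/2 = -4/35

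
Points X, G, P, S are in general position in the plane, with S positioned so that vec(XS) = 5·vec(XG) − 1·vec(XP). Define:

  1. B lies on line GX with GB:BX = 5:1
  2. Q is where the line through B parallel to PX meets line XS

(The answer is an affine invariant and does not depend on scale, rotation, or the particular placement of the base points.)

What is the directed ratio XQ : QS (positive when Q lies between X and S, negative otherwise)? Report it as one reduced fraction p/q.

Choose coordinates X = (0, 0), G = (1, 0), P = (0, 1), S = (5, -1).
1. B lies on line GX with GB:BX = 5:1 ⇒ B = (1/6, 0)
2. Q is where the line through B parallel to PX meets line XS ⇒ Q = (1/6, -1/30)
Q = X + t·(S−X) with t = 1/30, so XQ:QS = t:(1−t) = 1/30:29/30

XQ:QS = 1/29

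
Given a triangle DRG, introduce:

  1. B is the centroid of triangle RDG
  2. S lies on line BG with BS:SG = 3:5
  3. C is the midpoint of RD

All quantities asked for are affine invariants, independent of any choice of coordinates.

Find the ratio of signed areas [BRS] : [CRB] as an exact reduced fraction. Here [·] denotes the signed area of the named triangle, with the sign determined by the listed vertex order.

Set D = (0, 0), R = (1, 0), G = (0, 1); any affine frame gives the same invariant.
1. B is the centroid of triangle RDG ⇒ B = (1/3, 1/3)
2. S lies on line BG with BS:SG = 3:5 ⇒ S = (5/24, 7/12)
3. C is the midpoint of RD ⇒ C = (1/2, 0)
2·[BRS] = 1/8, 2·[CRB] = 1/6
[BRS]:[CRB] = 1/8:1/6 = 3/4

[BRS]:[CRB] = 3/4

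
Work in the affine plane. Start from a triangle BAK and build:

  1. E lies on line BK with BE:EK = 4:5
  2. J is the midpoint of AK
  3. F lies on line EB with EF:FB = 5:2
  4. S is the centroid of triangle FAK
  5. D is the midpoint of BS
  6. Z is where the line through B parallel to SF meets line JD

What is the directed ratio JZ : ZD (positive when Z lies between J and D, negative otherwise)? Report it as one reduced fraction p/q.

Assign B = (0, 0), A = (1, 0), K = (0, 1) — the answer is frame-independent, so this choice is without loss of generality.
1. E lies on line BK with BE:EK = 4:5 ⇒ E = (0, 4/9)
2. J is the midpoint of AK ⇒ J = (1/2, 1/2)
3. F lies on line EB with EF:FB = 5:2 ⇒ F = (0, 8/63)
4. S is the centroid of triangle FAK ⇒ S = (1/3, 71/189)
5. D is the midpoint of BS ⇒ D = (1/6, 71/378)
6. Z is where the line through B parallel to SF meets line JD ⇒ Z = (-1/6, -47/378)
Z = J + t·(D−J) with t = 2, so JZ:ZD = t:(1−t) = 2:-1

JZ:ZD = -2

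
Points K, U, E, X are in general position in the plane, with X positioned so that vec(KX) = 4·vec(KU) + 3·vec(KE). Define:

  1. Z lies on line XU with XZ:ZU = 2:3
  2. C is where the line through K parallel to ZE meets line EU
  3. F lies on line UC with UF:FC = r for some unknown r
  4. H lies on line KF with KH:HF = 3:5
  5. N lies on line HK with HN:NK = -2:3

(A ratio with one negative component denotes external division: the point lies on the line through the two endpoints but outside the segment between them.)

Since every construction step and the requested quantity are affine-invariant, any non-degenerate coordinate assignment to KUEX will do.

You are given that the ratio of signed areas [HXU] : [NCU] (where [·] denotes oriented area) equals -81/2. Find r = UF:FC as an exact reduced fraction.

r = -3/5

Choose coordinates K = (0, 0), U = (1, 0), E = (0, 1), X = (4, 3).
1. Z lies on line XU with XZ:ZU = 2:3 ⇒ Z = (14/5, 9/5)
2. C is where the line through K parallel to ZE meets line EU ⇒ C = (7/9, 2/9)
3. With UF:FC = r, write λ = r/(r+1) so F = U + λ·(C−U); F is affine-linear in λ
4. H lies on line KF with KH:HF = 3:5 ⇒ H is an affine combination of earlier points and hence also affine-linear in λ
5. N lies on line HK with HN:NK = -2:3 ⇒ N is an affine combination of earlier points and hence also affine-linear in λ
Every point depending on F is an affine combination of F and λ-independent points, so each such coordinate is linear in λ; the λ² term in each signed area is a multiple of (C−U)×(C−U) = 0, so 2·[HXU] and 2·[NCU] are each linear in λ. Evaluating at λ=0 and λ=1:
  2·[HXU] = -1/2·λ − 15/8,   2·[NCU] = 1/36
So [HXU]:[NCU] = (-1/2·λ − 15/8) / (1/36). Setting this equal to -81/2:
  -1/2·λ − 15/8 = -81/2·(1/36)  ⇒  λ = -3/2
Then r = λ/(1−λ) = (-3/2)/(5/2) = -3/5. Check: with r = -3/5, F = (4/3, -1/3) and [HXU]:[NCU] = -81/2 as required.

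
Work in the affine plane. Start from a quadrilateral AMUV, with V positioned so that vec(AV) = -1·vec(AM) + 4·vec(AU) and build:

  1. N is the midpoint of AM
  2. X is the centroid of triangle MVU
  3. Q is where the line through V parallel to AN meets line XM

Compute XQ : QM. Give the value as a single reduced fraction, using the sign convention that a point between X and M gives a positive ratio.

XQ:QM = -7/12

Work in coordinates with A = (0, 0), M = (1, 0), U = (0, 1), V = (-1, 4).
1. N is the midpoint of AM ⇒ N = (1/2, 0)
2. X is the centroid of triangle MVU ⇒ X = (0, 5/3)
3. Q is where the line through V parallel to AN meets line XM ⇒ Q = (-7/5, 4)
Q = X + t·(M−X) with t = -7/5, so XQ:QM = t:(1−t) = -7/5:12/5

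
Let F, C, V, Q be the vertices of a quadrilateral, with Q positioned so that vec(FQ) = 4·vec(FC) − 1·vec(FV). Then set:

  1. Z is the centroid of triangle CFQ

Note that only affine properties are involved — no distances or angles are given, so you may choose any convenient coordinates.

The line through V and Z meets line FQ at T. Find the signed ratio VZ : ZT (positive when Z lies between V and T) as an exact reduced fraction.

VZ:ZT = 11

Set F = (0, 0), C = (1, 0), V = (0, 1), Q = (4, -1); any affine frame gives the same invariant.
1. Z is the centroid of triangle CFQ ⇒ Z = (5/3, -1/3)
line VZ meets FQ at T = (20/11, -5/11)
Z = V + t·(T−V) with t = 11/12, so VZ:ZT = 11/12:1/12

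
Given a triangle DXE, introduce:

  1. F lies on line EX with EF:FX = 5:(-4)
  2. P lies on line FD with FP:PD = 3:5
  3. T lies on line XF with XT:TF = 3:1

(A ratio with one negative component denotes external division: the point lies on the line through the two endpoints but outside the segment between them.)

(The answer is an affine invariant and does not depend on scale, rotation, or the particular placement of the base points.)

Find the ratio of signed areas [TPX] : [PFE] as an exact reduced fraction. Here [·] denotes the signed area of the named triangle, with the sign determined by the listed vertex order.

Work in coordinates with D = (0, 0), X = (1, 0), E = (0, 1).
1. F lies on line EX with EF:FX = 5:(-4) ⇒ F = (5, -4)
2. P lies on line FD with FP:PD = 3:5 ⇒ P = (25/8, -5/2)
3. T lies on line XF with XT:TF = 3:1 ⇒ T = (4, -3)
2·[TPX] = -9/8, 2·[PFE] = 15/8
[TPX]:[PFE] = -9/8:15/8 = -3/5

[TPX]:[PFE] = -3/5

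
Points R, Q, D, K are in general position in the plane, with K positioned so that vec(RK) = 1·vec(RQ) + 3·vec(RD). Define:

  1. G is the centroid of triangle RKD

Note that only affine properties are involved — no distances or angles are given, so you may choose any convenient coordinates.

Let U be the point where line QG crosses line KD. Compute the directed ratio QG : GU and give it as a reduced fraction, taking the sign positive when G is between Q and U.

Work in coordinates with R = (0, 0), Q = (1, 0), D = (0, 1), K = (1, 3).
1. G is the centroid of triangle RKD ⇒ G = (1/3, 4/3)
line QG meets KD at U = (1/4, 3/2)
G = Q + t·(U−Q) with t = 8/9, so QG:GU = 8/9:1/9

QG:GU = 8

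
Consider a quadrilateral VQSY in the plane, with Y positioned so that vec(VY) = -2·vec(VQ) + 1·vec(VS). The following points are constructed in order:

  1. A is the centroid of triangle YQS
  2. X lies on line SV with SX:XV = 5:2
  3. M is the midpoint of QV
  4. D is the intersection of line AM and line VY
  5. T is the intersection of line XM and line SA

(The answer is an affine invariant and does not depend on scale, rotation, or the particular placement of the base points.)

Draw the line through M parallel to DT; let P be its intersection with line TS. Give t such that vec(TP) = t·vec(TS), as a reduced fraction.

Set V = (0, 0), Q = (1, 0), S = (0, 1), Y = (-2, 1); any affine frame gives the same invariant.
1. A is the centroid of triangle YQS ⇒ A = (-1/3, 2/3)
2. X lies on line SV with SX:XV = 5:2 ⇒ X = (0, 2/7)
3. M is the midpoint of QV ⇒ M = (1/2, 0)
4. D is the intersection of line AM and line VY ⇒ D = (4/3, -2/3)
5. T is the intersection of line XM and line SA ⇒ T = (-5/11, 6/11)
through M parallel to DT: direction (-59/33, 40/33); meets TS at P = (-13/33, 20/33)
P = T + t·(S−T) with t = 2/15

t = 2/15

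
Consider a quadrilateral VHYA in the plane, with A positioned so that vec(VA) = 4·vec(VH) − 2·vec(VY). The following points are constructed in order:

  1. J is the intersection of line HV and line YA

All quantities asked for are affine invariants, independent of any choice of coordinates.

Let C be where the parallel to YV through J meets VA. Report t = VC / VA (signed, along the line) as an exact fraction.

Work in coordinates with V = (0, 0), H = (1, 0), Y = (0, 1), A = (4, -2).
1. J is the intersection of line HV and line YA ⇒ J = (4/3, 0)
through J parallel to YV: direction (0, -1); meets VA at C = (4/3, -2/3)
C = V + t·(A−V) with t = 1/3

t = 1/3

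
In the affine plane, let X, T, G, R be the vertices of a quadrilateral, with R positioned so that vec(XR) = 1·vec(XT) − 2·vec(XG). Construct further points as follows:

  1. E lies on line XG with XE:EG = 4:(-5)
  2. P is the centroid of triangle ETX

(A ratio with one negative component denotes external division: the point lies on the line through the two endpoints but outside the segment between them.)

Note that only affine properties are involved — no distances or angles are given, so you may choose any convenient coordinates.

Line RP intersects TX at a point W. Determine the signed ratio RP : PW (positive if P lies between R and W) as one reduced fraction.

RP:PW = 1/2

Choose coordinates X = (0, 0), T = (1, 0), G = (0, 1), R = (1, -2).
1. E lies on line XG with XE:EG = 4:(-5) ⇒ E = (0, -4)
2. P is the centroid of triangle ETX ⇒ P = (1/3, -4/3)
line RP meets TX at W = (-1, 0)
P = R + t·(W−R) with t = 1/3, so RP:PW = 1/3:2/3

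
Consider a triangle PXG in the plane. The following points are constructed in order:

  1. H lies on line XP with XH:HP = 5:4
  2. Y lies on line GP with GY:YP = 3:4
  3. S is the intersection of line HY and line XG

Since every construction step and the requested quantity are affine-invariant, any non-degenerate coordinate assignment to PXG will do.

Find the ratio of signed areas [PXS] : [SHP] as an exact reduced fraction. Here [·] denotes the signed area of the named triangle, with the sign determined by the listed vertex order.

Choose coordinates P = (0, 0), X = (1, 0), G = (0, 1).
1. H lies on line XP with XH:HP = 5:4 ⇒ H = (4/9, 0)
2. Y lies on line GP with GY:YP = 3:4 ⇒ Y = (0, 4/7)
3. S is the intersection of line HY and line XG ⇒ S = (-3/2, 5/2)
2·[PXS] = 5/2, 2·[SHP] = -10/9
[PXS]:[SHP] = 5/2:-10/9 = -9/4

[PXS]:[SHP] = -9/4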